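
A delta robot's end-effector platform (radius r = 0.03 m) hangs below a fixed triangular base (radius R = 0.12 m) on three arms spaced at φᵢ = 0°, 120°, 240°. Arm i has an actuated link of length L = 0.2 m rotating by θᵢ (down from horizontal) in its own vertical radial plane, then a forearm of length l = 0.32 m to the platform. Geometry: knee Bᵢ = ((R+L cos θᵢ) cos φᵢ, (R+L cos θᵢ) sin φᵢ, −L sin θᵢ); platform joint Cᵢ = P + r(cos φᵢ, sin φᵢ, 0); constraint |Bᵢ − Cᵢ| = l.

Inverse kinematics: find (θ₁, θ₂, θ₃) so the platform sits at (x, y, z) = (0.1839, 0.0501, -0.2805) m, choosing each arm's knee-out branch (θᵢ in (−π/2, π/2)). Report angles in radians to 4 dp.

θ₁ = -0.0875, θ₂ = 1.0471, θ₃ = 1.3092

arm 1 (φ=0.0°): x'=0.1839, y'=0.0501
  A=-0.0939, B=-0.2805, C=(l²−L²−A²−y'²−z²)/(2L)=-0.0690
  θ1 = atan2(B,A) + arccos(C/0.2958) = -0.0875
arm 2 (φ=120.0°): x'=-0.0486, y'=-0.1843
  e−x'=0.1386;  (l²−L²−(e−x')²−y'²−z²)/2L = -0.1736
  √(A²+B²)=0.3129;  θ2 = -1.1120+2.1591 ≈ 1.0471
arm 3 (φ=240.0°): x'=-0.1353, y'=0.1342
  A cos θ + B sin θ = C:  0.2253·cos θ + -0.2805·sin θ = -0.2127
  θ3 = atan2(B,A) + arccos(C/0.3598) = 1.3092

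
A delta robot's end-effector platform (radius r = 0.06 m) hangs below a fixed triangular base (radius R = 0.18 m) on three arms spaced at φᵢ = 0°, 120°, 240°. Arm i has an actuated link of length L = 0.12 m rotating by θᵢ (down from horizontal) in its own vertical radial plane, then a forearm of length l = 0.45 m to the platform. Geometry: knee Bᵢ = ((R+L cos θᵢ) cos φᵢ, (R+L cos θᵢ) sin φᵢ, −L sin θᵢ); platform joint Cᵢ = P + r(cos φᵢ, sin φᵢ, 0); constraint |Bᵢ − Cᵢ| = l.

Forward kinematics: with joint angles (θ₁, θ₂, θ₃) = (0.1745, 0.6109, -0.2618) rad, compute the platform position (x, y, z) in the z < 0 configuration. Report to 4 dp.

(0.0039, -0.1046, -0.3905)

centre 1 = (0.2382·cos0.0°, 0.2382·sin0.0°, -0.0208) = (0.2382, 0.0000, -0.0208)
φ2=120.0°: virtual centre (-0.1091, 0.1890, -0.0688), radius l
arm 3 at φ=240.0°: (R−r)+L cos θ3 = 0.2359;  centre 3 = (-0.1180, -0.2043, 0.0311)
|centre ₂|²−|centre ₁|² = -0.0048;  |centre ₃|²−|centre ₁|² = -0.0005
plane₁₂: -0.6947x+0.3781y+-0.0960z = -0.0048
det = 0.5531;  x = 0.0039+0.0000z,  y = -0.0055+0.2539z
into |P−centre ₁|² = l²: 1.0645z² + 0.0389z + -0.1471 = 0;  Δ = 0.6281;  z = -0.3905 or 0.3540 → z<0 root = -0.3905
x = 0.0039, y = -0.1046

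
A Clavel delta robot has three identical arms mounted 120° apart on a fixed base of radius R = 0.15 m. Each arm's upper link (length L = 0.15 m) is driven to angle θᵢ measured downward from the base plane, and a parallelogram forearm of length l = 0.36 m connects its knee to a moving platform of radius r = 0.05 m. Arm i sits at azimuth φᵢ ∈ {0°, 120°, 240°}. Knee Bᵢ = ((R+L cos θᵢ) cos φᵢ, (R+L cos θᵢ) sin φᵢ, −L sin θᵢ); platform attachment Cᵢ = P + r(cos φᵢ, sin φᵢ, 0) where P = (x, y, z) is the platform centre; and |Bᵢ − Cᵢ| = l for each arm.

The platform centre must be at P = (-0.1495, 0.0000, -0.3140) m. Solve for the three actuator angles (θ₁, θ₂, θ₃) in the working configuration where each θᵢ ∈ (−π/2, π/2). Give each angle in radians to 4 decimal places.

arm 1 (φ=0.0°): x'=-0.1495, y'=0.0000
  e−x'=0.2495;  (l²−L²−(e−x')²−y'²−z²)/2L = -0.1792
  θ1 = atan2(B,A) + arccos(C/0.4011) = 1.1345
rotate P by −φ2: (0.0747, 0.1295, -0.3140)
  A=0.0253, B=-0.3140, C=(l²−L²−A²−y'²−z²)/(2L)=-0.0297
  θ2 = atan2(B,A) + arccos(C/0.3150) = 0.1745
rotate P by −φ3: (0.0748, -0.1295, -0.3140)
  e−x'=0.0252;  (l²−L²−(e−x')²−y'²−z²)/2L = -0.0297
  √(A²+B²)=0.3150;  θ3 = -1.4906+1.6651 ≈ 0.1745

θ₁ = 1.1345, θ₂ = 0.1745, θ₃ = 0.1745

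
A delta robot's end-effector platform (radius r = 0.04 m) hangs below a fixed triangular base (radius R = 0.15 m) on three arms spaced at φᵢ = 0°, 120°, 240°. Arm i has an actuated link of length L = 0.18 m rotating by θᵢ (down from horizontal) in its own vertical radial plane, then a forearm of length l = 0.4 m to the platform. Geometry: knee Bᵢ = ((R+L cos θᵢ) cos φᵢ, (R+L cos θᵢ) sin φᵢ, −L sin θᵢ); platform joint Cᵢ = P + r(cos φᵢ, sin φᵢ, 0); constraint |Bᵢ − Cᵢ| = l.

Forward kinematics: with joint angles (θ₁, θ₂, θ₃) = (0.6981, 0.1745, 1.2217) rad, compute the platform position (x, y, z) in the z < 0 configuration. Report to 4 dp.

φ1=0.0°: virtual centre (0.2479, 0.0000, -0.1157), radius l
arm 2 at φ=120.0°: e+L cos θ2 = 0.2873;  S2 = (-0.1436, 0.2488, -0.0313)
S3 = (0.1716·cos240.0°, 0.1716·sin240.0°, -0.1691) = (-0.0858, -0.1486, -0.1691)
eliminate P² terms by subtracting sphere 1 from 2 and 3
plane₁₂: -0.7830x+0.4976y+0.1689z = 0.0087
det = 0.5647;  x = 0.0102+-0.0053z,  y = 0.0335+-0.3478z
into |P−S₁|² = l²: 1.1210z² + 0.2106z + -0.0890 = 0;  Δ = 0.4435;  z = -0.3910 or 0.2031 → z<0 root = -0.3910
x = 0.0123, y = 0.1695

(0.0123, 0.1695, -0.3910)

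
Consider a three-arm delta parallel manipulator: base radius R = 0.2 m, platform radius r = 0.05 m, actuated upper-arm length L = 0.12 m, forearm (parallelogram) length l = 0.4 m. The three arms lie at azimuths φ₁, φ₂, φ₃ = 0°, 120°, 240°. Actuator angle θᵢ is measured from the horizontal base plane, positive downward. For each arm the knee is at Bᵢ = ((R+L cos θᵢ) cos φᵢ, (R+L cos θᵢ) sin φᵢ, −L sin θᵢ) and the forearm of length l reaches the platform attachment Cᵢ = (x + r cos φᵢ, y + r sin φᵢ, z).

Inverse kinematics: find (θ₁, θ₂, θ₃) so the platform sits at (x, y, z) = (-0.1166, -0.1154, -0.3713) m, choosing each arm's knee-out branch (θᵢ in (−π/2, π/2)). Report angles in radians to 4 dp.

rotate P by −φ1: (-0.1166, -0.1154, -0.3713)
  A=0.2666, B=-0.3713, C=(l²−L²−A²−y'²−z²)/(2L)=-0.3194
  θ1 = atan2(B,A) + arccos(C/0.4571) = 1.3964
φ2=120.0° → target in arm frame (-0.0416, 0.1587)
  A=0.1916, B=-0.3713, C=(l²−L²−A²−y'²−z²)/(2L)=-0.2257
  γ=atan2(-0.3713,0.1916)=-1.0943;  ψ=arccos(-0.5402)=2.1414;  θ2=γ+ψ≈1.0471
arm 3 (φ=240.0°): x'=0.1582, y'=-0.0433
  e−x'=-0.0082;  (l²−L²−(e−x')²−y'²−z²)/2L = 0.0241
  θ3 = atan2(B,A) + arccos(C/0.3714) = -0.0873

θ₁ = 1.3964, θ₂ = 1.0471, θ₃ = -0.0873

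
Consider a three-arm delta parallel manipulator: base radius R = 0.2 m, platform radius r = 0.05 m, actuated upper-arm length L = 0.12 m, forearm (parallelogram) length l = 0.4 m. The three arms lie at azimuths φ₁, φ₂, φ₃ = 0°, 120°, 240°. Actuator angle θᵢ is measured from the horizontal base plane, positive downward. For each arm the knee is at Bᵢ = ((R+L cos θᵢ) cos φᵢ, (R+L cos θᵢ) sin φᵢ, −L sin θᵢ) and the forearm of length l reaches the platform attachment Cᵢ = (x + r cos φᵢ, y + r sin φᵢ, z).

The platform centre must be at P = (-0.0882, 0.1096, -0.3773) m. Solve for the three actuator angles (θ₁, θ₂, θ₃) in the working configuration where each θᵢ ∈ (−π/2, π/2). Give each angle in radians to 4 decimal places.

θ₁ = 1.2214, θ₂ = -0.0002, θ₃ = 1.0468

rotate P by −φ1: (-0.0882, 0.1096, -0.3773)
  A=0.2382, B=-0.3773, C=(l²−L²−A²−y'²−z²)/(2L)=-0.2729
  √(A²+B²)=0.4462;  θ1 = -1.0077+2.2290 ≈ 1.2214
arm 2 (φ=120.0°): x'=0.1390, y'=0.0216
  e−x'=0.0110;  (l²−L²−(e−x')²−y'²−z²)/2L = 0.0111
  γ=atan2(-0.3773,0.0110)=-1.5417;  ψ=arccos(0.0293)=1.5414;  θ2=γ+ψ≈-0.0002
φ3=240.0° → target in arm frame (-0.0508, -0.1312)
  e−x'=0.2008;  (l²−L²−(e−x')²−y'²−z²)/2L = -0.2262
  θ3 = atan2(B,A) + arccos(C/0.4274) = 1.0468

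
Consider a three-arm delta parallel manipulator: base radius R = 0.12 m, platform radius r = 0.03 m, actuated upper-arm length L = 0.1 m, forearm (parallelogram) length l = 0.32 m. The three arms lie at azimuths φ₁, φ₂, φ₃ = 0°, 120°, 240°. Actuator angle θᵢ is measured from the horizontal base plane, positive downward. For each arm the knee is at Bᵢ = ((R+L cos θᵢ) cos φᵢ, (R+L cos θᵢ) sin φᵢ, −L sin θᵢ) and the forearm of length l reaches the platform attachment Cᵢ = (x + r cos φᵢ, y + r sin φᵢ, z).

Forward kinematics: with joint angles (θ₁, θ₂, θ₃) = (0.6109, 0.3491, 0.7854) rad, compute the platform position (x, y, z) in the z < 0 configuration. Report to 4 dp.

(-0.0044, 0.0460, -0.3204)

φ1=0.0°: virtual centre (0.1719, 0.0000, -0.0574), radius l
arm 2 at φ=120.0°: (R−r)+L cos θ2 = 0.1840;  O2 = (-0.0920, 0.1593, -0.0342)
O3 = (0.1607·cos240.0°, 0.1607·sin240.0°, -0.0707) = (-0.0804, -0.1392, -0.0707)
eliminate P² terms by subtracting sphere 1 from 2 and 3
plane₁₂: -0.5278x+0.3186y+0.0463z = 0.0022
Cramer: x(z) = 0.0001+0.0142z;  y(z) = 0.0070-0.1217z
quadratic in z: (1.0150)z²+(0.1081)z+(-0.0695)=0, √Δ=0.5423 → z ∈ {-0.3204, 0.2139}; z = -0.3204 (taking z<0)
x = -0.0044, y = 0.0460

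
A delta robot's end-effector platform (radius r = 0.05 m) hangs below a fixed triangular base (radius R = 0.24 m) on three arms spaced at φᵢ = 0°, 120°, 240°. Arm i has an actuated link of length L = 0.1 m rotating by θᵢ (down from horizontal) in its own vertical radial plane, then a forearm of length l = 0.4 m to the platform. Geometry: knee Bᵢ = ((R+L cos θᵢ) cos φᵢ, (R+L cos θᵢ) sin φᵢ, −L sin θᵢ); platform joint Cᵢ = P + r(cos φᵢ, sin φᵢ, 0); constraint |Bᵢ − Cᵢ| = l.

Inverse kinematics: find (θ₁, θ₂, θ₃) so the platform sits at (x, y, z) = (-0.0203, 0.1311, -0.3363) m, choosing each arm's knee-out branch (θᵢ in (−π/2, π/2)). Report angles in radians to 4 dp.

θ₁ = 0.8730, θ₂ = -0.2615, θ₃ = 1.3968

arm 1 (φ=0.0°): x'=-0.0203, y'=0.1311
  e−x'=0.2103;  (l²−L²−(e−x')²−y'²−z²)/2L = -0.1226
  γ=atan2(-0.3363,0.2103)=-1.0120;  ψ=arccos(-0.3090)=1.8849;  θ1=γ+ψ≈0.8730
arm 2 (φ=120.0°): x'=0.1237, y'=-0.0480
  A cos θ + B sin θ = C:  0.0663·cos θ + -0.3363·sin θ = 0.1510
  √(A²+B²)=0.3428;  θ2 = -1.3761+1.1146 ≈ -0.2615
φ3=240.0° → target in arm frame (-0.1034, -0.0831)
  A=0.2934, B=-0.3363, C=(l²−L²−A²−y'²−z²)/(2L)=-0.2804
  θ3 = atan2(B,A) + arccos(C/0.4463) = 1.3968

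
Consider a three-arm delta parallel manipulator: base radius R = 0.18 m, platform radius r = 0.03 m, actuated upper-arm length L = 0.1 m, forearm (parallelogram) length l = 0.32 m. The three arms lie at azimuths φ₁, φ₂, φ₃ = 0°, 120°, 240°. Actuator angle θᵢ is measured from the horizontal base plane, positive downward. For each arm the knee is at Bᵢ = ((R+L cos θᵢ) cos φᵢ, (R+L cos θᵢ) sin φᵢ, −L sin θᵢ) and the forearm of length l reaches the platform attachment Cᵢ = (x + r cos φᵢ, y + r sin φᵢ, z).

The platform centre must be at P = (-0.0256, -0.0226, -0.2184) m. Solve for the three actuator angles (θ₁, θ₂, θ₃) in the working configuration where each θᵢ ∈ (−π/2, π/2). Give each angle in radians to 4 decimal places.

θ₁ = 0.4366, θ₂ = 0.2613, θ₃ = -0.1744

arm 1 (φ=0.0°): x'=-0.0256, y'=-0.0226
  A cos θ + B sin θ = C:  0.1756·cos θ + -0.2184·sin θ = 0.0668
  √(A²+B²)=0.2802;  θ1 = -0.8936+1.3302 ≈ 0.4366
arm 2 (φ=120.0°): x'=-0.0068, y'=0.0335
  e−x'=0.1568;  (l²−L²−(e−x')²−y'²−z²)/2L = 0.0950
  √(A²+B²)=0.2688;  θ2 = -0.9482+1.2096 ≈ 0.2613
φ3=240.0° → target in arm frame (0.0324, -0.0109)
  e−x'=0.1176;  (l²−L²−(e−x')²−y'²−z²)/2L = 0.1537
  γ=atan2(-0.2184,0.1176)=-1.0768;  ψ=arccos(0.6197)=0.9024;  θ3=γ+ψ≈-0.1744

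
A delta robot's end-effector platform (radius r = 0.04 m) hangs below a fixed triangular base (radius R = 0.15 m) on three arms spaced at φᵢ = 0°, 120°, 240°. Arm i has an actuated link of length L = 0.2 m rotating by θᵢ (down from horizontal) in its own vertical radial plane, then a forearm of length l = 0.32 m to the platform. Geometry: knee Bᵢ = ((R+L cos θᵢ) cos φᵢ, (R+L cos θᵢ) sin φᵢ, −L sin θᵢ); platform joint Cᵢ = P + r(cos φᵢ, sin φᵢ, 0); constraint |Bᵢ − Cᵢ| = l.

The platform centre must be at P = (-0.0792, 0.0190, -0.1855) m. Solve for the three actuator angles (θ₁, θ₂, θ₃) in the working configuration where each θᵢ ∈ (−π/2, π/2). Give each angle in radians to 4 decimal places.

rotate P by −φ1: (-0.0792, 0.0190, -0.1855)
  e−x'=0.1892;  (l²−L²−(e−x')²−y'²−z²)/2L = -0.0204
  √(A²+B²)=0.2650;  θ1 = -0.7755+1.6479 ≈ 0.8724
rotate P by −φ2: (0.0561, 0.0591, -0.1855)
  e−x'=0.0539;  (l²−L²−(e−x')²−y'²−z²)/2L = 0.0540
  √(A²+B²)=0.1932;  θ2 = -1.2878+1.2877 ≈ -0.0001
rotate P by −φ3: (0.0231, -0.0781, -0.1855)
  A cos θ + B sin θ = C:  0.0869·cos θ + -0.1855·sin θ = 0.0359
  γ=atan2(-0.1855,0.0869)=-1.1329;  ψ=arccos(0.1751)=1.3948;  θ3=γ+ψ≈0.2619

θ₁ = 0.8724, θ₂ = -0.0001, θ₃ = 0.2619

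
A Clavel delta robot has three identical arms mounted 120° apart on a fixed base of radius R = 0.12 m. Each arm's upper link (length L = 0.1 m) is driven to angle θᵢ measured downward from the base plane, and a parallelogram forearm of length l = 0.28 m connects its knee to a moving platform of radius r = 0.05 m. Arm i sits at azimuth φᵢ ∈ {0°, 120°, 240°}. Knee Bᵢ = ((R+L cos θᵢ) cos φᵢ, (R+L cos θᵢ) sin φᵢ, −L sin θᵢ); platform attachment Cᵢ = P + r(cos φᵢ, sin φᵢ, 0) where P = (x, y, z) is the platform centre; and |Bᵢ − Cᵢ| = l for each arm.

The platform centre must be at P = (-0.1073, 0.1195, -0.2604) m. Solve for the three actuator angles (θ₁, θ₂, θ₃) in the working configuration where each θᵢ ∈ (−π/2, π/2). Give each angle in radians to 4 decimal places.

φ1=0.0° → target in arm frame (-0.1073, 0.1195)
  A cos θ + B sin θ = C:  0.1773·cos θ + -0.2604·sin θ = -0.2256
  γ=atan2(-0.2604,0.1773)=-0.9730;  ψ=arccos(-0.7162)=2.3691;  θ1=γ+ψ≈1.3961
rotate P by −φ2: (0.1571, 0.0332, -0.2604)
  A cos θ + B sin θ = C:  -0.0871·cos θ + -0.2604·sin θ = -0.0405
  θ2 = atan2(B,A) + arccos(C/0.2746) = -0.1749
arm 3 (φ=240.0°): x'=-0.0498, y'=-0.1527
  A cos θ + B sin θ = C:  0.1198·cos θ + -0.2604·sin θ = -0.1854
  θ3 = atan2(B,A) + arccos(C/0.2867) = 1.1346

θ₁ = 1.3961, θ₂ = -0.1749, θ₃ = 1.1346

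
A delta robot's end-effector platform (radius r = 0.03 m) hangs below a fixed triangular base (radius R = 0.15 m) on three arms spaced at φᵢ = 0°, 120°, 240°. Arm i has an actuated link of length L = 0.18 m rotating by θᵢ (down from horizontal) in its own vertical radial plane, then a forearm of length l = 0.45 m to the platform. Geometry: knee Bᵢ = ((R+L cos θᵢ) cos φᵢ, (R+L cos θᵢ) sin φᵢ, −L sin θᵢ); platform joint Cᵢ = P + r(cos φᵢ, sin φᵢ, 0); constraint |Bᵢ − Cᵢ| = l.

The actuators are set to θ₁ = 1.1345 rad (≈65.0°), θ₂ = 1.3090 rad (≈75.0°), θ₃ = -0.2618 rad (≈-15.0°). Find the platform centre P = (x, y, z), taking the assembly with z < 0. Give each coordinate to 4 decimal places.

(-0.0980, -0.2441, -0.4006)

S1 = (0.1961·cos0.0°, 0.1961·sin0.0°, -0.1631) = (0.1961, 0.0000, -0.1631)
arm 2 at φ=120.0°: (R−r)+L cos θ2 = 0.1666;  S2 = (-0.0833, 0.1443, -0.1739)
arm 3 at φ=240.0°: (R−r)+L cos θ3 = 0.2939;  S3 = (-0.1469, -0.2545, 0.0466)
subtract pairs → two planes through P
linear system: -0.5587x+0.2885y = -0.0071−-0.0215z; -0.6860x+-0.5090y = 0.0235−0.4195z
det = 0.4823;  x = -0.0066+0.2283z,  y = -0.0373+0.5164z
sphere 1 gives Az²+Bz+C=0 with A=1.3188, B=0.1953, C=-0.1334;  B²−4AC=0.7420;  roots -0.4006, 0.2526;  negative root z = -0.4006
x = -0.0980, y = -0.2441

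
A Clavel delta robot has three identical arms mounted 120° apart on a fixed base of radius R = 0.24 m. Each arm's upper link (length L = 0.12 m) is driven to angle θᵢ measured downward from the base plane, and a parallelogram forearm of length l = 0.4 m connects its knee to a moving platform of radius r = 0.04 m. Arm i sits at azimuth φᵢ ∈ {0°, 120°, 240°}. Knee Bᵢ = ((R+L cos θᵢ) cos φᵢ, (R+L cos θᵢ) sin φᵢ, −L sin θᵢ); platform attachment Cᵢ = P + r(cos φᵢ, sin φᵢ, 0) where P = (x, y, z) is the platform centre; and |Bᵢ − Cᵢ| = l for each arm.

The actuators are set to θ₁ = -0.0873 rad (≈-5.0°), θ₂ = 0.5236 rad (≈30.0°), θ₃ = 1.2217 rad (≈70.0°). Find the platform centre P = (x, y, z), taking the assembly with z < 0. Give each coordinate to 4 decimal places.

φ1=0.0°: virtual centre (0.3195, 0.0000, 0.0105), radius l
arm 2 at φ=120.0°: e+L cos θ2 = 0.3039;  S2 = (-0.1520, 0.2632, -0.0600)
S3 = (0.2410·cos240.0°, 0.2410·sin240.0°, -0.1128) = (-0.1205, -0.2088, -0.1128)
eliminate P² terms by subtracting sphere 1 from 2 and 3
plane₁₂: -0.9430x+0.5264y+-0.1409z = -0.0062
Cramer: x(z) = 0.0223-0.2200z;  y(z) = 0.0281-0.1265z
sphere 1 gives Az²+Bz+C=0 with A=1.0644, B=0.1028, C=-0.0708;  B²−4AC=0.3118;  roots -0.3106, 0.2141;  negative root z = -0.3106
x = 0.0907, y = 0.0674

(0.0907, 0.0674, -0.3106)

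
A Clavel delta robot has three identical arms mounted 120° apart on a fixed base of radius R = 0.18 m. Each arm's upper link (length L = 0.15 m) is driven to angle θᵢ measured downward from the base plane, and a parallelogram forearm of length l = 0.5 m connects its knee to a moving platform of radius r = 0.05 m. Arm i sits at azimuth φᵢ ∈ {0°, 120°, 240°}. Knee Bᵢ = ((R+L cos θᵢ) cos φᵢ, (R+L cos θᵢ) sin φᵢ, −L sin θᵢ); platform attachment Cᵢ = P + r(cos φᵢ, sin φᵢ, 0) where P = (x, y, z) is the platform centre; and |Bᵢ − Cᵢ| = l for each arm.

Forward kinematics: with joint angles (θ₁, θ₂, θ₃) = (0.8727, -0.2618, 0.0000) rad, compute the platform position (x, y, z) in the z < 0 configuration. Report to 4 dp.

arm 1 at φ=0.0°: ρ1 = 0.2264;  centre 1 = (0.2264, 0.0000, -0.1149)
centre 2 = (0.2749·cos120.0°, 0.2749·sin120.0°, 0.0388) = (-0.1374, 0.2381, 0.0388)
centre 3 = (0.2800·cos240.0°, 0.2800·sin240.0°, 0.0000) = (-0.1400, -0.2425, 0.0000)
subtract pairs → two planes through P
[-0.7277 0.4761 0.3075]·P = 0.0126;  [-0.7328 -0.4850 0.2298]·P = 0.0139
Cramer: x(z) = -0.0182+0.3684z;  y(z) = -0.0013-0.0827z
into |P−centre ₁|² = l²: 1.1425z² + 0.0498z + -0.1770 = 0;  Δ = 0.8113;  z = -0.4160 or 0.3724 → z<0 root = -0.4160
x = -0.1714, y = 0.0331

(-0.1714, 0.0331, -0.4160)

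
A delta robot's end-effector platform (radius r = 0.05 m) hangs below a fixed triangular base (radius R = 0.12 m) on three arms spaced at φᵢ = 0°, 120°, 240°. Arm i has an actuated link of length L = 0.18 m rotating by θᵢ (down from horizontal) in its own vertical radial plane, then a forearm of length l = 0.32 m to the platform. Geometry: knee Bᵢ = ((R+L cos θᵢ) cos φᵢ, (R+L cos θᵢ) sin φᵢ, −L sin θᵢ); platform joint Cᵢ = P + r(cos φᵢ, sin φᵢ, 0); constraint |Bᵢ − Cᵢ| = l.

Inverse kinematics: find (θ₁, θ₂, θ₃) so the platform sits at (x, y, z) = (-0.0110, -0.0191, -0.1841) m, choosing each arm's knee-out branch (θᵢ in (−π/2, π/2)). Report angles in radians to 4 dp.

φ1=0.0° → target in arm frame (-0.0110, -0.0191)
  A=0.0810, B=-0.1841, C=(l²−L²−A²−y'²−z²)/(2L)=0.0811
  √(A²+B²)=0.2011;  θ1 = -1.1563+1.1560 ≈ -0.0003
φ2=120.0° → target in arm frame (-0.0110, 0.0191)
  A=0.0810, B=-0.1841, C=(l²−L²−A²−y'²−z²)/(2L)=0.0810
  θ2 = atan2(B,A) + arccos(C/0.2011) = 0.0000
rotate P by −φ3: (0.0220, 0.0000, -0.1841)
  e−x'=0.0480;  (l²−L²−(e−x')²−y'²−z²)/2L = 0.0939
  θ3 = atan2(B,A) + arccos(C/0.1902) = -0.2614

θ₁ = -0.0003, θ₂ = 0.0000, θ₃ = -0.2614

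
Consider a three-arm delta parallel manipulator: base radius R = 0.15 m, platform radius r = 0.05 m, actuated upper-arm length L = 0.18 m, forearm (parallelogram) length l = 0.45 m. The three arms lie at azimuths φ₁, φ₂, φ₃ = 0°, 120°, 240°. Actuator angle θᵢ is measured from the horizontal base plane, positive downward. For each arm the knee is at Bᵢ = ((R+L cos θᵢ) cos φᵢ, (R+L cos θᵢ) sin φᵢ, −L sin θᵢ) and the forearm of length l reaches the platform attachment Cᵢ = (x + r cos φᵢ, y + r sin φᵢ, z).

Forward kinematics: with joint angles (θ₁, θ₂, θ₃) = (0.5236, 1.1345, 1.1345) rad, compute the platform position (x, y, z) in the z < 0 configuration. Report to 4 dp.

(0.1345, 0.0000, -0.5233)

φ1=0.0°: virtual centre (0.2559, 0.0000, -0.0900), radius l
φ2=120.0°: virtual centre (-0.0880, 0.1525, -0.1631), radius l
O3 = (0.1761·cos240.0°, 0.1761·sin240.0°, -0.1631) = (-0.0880, -0.1525, -0.1631)
|O₂|²−|O₁|² = -0.0160;  |O₃|²−|O₁|² = -0.0160
[-0.6878 0.3050 -0.1463]·P = -0.0160;  [-0.6878 -0.3050 -0.1463]·P = -0.0160
det = 0.4195;  x = 0.0232+-0.2127z,  y = 0.0000+0.0000z
sphere 1 gives Az²+Bz+C=0 with A=1.0452, B=0.2790, C=-0.1403;  B²−4AC=0.6642;  roots -0.5233, 0.2564;  negative root z = -0.5233
x = 0.1345, y = 0.0000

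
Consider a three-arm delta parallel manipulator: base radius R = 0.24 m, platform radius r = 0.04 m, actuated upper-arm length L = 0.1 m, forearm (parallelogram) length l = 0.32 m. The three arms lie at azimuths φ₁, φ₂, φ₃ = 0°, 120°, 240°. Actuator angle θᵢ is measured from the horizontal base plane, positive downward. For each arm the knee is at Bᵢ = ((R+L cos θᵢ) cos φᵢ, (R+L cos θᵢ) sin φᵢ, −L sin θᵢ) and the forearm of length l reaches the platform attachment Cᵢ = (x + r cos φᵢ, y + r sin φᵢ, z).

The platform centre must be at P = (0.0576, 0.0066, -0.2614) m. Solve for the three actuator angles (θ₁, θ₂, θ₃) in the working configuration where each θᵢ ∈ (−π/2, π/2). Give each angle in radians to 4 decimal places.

rotate P by −φ1: (0.0576, 0.0066, -0.2614)
  e−x'=0.1424;  (l²−L²−(e−x')²−y'²−z²)/2L = 0.0187
  √(A²+B²)=0.2977;  θ1 = -1.0720+1.5078 ≈ 0.4358
rotate P by −φ2: (-0.0231, -0.0532, -0.2614)
  e−x'=0.2231;  (l²−L²−(e−x')²−y'²−z²)/2L = -0.1426
  γ=atan2(-0.2614,0.2231)=-0.8643;  ψ=arccos(-0.4150)=1.9988;  θ2=γ+ψ≈1.1344
arm 3 (φ=240.0°): x'=-0.0345, y'=0.0466
  A=0.2345, B=-0.2614, C=(l²−L²−A²−y'²−z²)/(2L)=-0.1655
  √(A²+B²)=0.3512;  θ3 = -0.8396+2.0615 ≈ 1.2219

θ₁ = 0.4358, θ₂ = 1.1344, θ₃ = 1.2219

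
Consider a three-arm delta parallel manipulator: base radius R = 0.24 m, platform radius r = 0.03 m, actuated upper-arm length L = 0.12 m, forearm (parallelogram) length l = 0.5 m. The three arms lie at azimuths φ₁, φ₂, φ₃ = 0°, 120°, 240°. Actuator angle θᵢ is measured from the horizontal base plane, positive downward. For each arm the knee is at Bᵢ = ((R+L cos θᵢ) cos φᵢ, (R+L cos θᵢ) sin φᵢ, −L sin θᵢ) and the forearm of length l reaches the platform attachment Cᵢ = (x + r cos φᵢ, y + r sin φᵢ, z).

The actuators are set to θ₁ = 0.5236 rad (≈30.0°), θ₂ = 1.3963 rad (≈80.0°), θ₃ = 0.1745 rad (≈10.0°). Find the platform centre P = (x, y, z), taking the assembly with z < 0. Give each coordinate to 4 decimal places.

S1 = (0.3139·cos0.0°, 0.3139·sin0.0°, -0.0600) = (0.3139, 0.0000, -0.0600)
φ2=120.0°: virtual centre (-0.1154, 0.1999, -0.1182), radius l
arm 3 at φ=240.0°: e+L cos θ3 = 0.3282;  S3 = (-0.1641, -0.2842, -0.0208)
|S₂|²−|S₁|² = -0.0349;  |S₃|²−|S₁|² = 0.0060
[-0.8587 0.3998 -0.1164]·P = -0.0349;  [-0.9560 -0.5684 0.0783]·P = 0.0060
Cramer: x(z) = 0.0200-0.0400z;  y(z) = -0.0442+0.2051z
sphere 1 gives Az²+Bz+C=0 with A=1.0437, B=0.1254, C=-0.1581;  B²−4AC=0.6756;  roots -0.4539, 0.3337;  negative root z = -0.4539
x = 0.0382, y = -0.1373

(0.0382, -0.1373, -0.4539)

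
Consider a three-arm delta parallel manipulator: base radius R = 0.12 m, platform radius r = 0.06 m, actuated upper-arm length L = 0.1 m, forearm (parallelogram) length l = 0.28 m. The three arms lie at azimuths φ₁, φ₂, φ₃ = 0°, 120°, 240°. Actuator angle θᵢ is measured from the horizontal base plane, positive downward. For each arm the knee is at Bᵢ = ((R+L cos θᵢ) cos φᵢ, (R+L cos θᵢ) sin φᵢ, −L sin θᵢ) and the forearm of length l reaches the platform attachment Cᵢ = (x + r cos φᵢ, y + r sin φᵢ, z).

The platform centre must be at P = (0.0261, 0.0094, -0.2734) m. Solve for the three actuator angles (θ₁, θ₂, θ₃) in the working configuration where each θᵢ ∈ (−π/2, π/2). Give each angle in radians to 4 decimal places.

θ₁ = 0.2615, θ₂ = 0.4357, θ₃ = 0.5233

φ1=0.0° → target in arm frame (0.0261, 0.0094)
  A cos θ + B sin θ = C:  0.0339·cos θ + -0.2734·sin θ = -0.0379
  θ1 = atan2(B,A) + arccos(C/0.2755) = 0.2615
arm 2 (φ=120.0°): x'=-0.0049, y'=-0.0273
  A=0.0649, B=-0.2734, C=(l²−L²−A²−y'²−z²)/(2L)=-0.0565
  γ=atan2(-0.2734,0.0649)=-1.3377;  ψ=arccos(-0.2012)=1.7734;  θ2=γ+ψ≈0.4357
arm 3 (φ=240.0°): x'=-0.0212, y'=0.0179
  A cos θ + B sin θ = C:  0.0812·cos θ + -0.2734·sin θ = -0.0663
  θ3 = atan2(B,A) + arccos(C/0.2852) = 0.5233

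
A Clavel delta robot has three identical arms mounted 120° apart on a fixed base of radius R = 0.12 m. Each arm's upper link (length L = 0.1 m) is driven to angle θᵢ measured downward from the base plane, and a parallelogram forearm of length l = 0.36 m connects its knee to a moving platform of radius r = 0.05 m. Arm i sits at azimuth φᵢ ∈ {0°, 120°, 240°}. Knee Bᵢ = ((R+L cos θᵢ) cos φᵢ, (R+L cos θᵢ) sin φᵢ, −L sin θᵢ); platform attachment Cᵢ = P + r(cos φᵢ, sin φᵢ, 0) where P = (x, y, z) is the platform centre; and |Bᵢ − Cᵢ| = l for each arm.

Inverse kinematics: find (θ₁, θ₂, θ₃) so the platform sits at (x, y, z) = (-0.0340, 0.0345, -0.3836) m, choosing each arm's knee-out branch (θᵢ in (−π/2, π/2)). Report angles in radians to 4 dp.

θ₁ = 0.7856, θ₂ = 0.4363, θ₃ = 0.6979

arm 1 (φ=0.0°): x'=-0.0340, y'=0.0345
  A cos θ + B sin θ = C:  0.1040·cos θ + -0.3836·sin θ = -0.1978
  γ=atan2(-0.3836,0.1040)=-1.3060;  ψ=arccos(-0.4976)=2.0916;  θ1=γ+ψ≈0.7856
arm 2 (φ=120.0°): x'=0.0469, y'=0.0122
  e−x'=0.0231;  (l²−L²−(e−x')²−y'²−z²)/2L = -0.1412
  θ2 = atan2(B,A) + arccos(C/0.3843) = 0.4363
φ3=240.0° → target in arm frame (-0.0129, -0.0467)
  A=0.0829, B=-0.3836, C=(l²−L²−A²−y'²−z²)/(2L)=-0.1830
  θ3 = atan2(B,A) + arccos(C/0.3925) = 0.6979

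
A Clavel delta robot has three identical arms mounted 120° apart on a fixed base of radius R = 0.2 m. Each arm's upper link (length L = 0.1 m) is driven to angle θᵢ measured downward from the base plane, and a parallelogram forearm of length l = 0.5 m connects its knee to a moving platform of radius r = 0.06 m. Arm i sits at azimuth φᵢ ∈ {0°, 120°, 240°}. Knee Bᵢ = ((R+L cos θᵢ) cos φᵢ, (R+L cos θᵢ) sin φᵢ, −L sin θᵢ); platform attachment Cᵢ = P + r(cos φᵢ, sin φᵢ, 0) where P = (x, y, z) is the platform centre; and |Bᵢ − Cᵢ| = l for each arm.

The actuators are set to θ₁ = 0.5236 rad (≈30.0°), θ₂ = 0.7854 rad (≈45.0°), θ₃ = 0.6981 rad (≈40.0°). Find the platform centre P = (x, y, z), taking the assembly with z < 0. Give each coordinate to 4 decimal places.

(0.0323, -0.0114, -0.5106)

φ1=0.0°: virtual centre (0.2266, 0.0000, -0.0500), radius l
arm 2 at φ=120.0°: e+L cos θ2 = 0.2107;  S2 = (-0.1054, 0.1825, -0.0707)
S3 = (0.2166·cos240.0°, 0.2166·sin240.0°, -0.0643) = (-0.1083, -0.1876, -0.0643)
subtract pairs → two planes through P
plane₁₂: -0.6639x+0.3650y+-0.0414z = -0.0044
det = 0.4935;  x = 0.0055+-0.0526z,  y = -0.0023+0.0178z
quadratic in z: (1.0031)z²+(0.1232)z+(-0.1986)=0, √Δ=0.9011 → z ∈ {-0.5106, 0.3878}; z = -0.5106 (taking z<0)
x = 0.0323, y = -0.0114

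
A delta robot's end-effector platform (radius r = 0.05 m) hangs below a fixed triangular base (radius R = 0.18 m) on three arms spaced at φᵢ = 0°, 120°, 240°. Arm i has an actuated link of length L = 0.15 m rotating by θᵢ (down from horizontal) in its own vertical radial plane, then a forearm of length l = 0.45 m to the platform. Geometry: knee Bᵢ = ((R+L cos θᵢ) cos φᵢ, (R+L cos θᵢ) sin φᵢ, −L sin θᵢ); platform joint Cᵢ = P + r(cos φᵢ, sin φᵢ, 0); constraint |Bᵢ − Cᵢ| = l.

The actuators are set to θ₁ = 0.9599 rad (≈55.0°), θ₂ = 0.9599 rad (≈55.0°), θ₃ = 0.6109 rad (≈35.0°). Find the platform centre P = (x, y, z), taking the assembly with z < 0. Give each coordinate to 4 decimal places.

(-0.0319, -0.0552, -0.4944)

φ1=0.0°: virtual centre (0.2160, 0.0000, -0.1229), radius l
φ2=120.0°: virtual centre (-0.1080, 0.1871, -0.1229), radius l
φ3=240.0°: virtual centre (-0.1264, -0.2190, -0.0860), radius l
subtract pairs → two planes through P
linear system: -0.6481x+0.3742y = 0.0000−0.0000z; -0.6850x+-0.4380y = 0.0096−0.0737z
det = 0.5402;  x = -0.0066+0.0510z,  y = -0.0115+0.0884z
quadratic in z: (1.0104)z²+(0.2210)z+(-0.1377)=0, √Δ=0.7780 → z ∈ {-0.4944, 0.2756}; z = -0.4944 (taking z<0)
x = -0.0319, y = -0.0552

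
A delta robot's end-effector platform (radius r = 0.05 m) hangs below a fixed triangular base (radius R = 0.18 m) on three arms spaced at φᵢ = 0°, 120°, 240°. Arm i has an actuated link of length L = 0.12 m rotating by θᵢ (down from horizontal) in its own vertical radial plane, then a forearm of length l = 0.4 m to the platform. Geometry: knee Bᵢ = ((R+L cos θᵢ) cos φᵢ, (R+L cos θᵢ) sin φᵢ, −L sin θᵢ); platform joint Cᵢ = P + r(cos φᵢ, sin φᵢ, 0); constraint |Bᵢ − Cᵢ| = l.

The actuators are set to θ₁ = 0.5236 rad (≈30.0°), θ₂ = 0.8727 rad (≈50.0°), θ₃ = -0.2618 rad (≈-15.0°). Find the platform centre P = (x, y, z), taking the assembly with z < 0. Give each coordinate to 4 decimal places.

(-0.0208, -0.1197, -0.3443)

O1 = (0.2339·cos0.0°, 0.2339·sin0.0°, -0.0600) = (0.2339, 0.0000, -0.0600)
φ2=120.0°: virtual centre (-0.1036, 0.1794, -0.0919), radius l
φ3=240.0°: virtual centre (-0.1230, -0.2130, 0.0311), radius l
subtract pairs → two planes through P
plane₁₂: -0.6750x+0.3588y+-0.0639z = -0.0070
det = 0.5436;  x = 0.0034+0.0702z,  y = -0.0130+0.3100z
into |P−O₁|² = l²: 1.1010z² + 0.0796z + -0.1031 = 0;  Δ = 0.4604;  z = -0.3443 or 0.2720 → z<0 root = -0.3443
x = -0.0208, y = -0.1197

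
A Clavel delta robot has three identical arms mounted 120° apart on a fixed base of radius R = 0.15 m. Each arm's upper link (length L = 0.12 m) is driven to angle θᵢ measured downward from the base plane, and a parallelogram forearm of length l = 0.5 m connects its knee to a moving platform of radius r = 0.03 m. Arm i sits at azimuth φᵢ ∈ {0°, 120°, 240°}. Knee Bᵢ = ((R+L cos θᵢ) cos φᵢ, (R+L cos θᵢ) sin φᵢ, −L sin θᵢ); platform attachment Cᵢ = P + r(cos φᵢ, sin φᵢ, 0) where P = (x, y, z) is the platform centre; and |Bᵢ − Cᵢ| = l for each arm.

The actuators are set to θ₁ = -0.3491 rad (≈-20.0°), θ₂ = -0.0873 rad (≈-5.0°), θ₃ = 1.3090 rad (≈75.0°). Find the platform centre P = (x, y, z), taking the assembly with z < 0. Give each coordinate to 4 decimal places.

(0.1532, 0.2040, -0.4084)

O1 = (0.2328·cos0.0°, 0.2328·sin0.0°, 0.0410) = (0.2328, 0.0000, 0.0410)
O2 = (0.2395·cos120.0°, 0.2395·sin120.0°, 0.0105) = (-0.1198, 0.2075, 0.0105)
φ3=240.0°: virtual centre (-0.0755, -0.1308, -0.1159), radius l
eliminate P² terms by subtracting sphere 1 from 2 and 3
linear system: -0.7051x+0.4149y = 0.0016−-0.0612z; -0.6166x+-0.2616y = -0.0196−-0.3139z
det = 0.4403;  x = 0.0175+-0.3322z,  y = 0.0337+-0.4170z
sphere 1 gives Az²+Bz+C=0 with A=1.2842, B=0.0328, C=-0.2008;  B²−4AC=1.0328;  roots -0.4084, 0.3829;  negative root z = -0.4084
x = 0.1532, y = 0.2040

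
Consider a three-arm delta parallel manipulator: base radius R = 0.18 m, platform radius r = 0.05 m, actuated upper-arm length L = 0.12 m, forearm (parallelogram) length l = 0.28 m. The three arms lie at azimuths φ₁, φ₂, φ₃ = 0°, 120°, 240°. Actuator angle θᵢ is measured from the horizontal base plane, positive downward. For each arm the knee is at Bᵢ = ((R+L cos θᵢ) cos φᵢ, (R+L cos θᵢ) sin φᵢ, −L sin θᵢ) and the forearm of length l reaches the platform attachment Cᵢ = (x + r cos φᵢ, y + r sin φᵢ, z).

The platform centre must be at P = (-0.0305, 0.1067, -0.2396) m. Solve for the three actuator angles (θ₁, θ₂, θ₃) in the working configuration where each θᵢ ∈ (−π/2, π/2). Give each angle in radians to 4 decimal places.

θ₁ = 1.0474, θ₂ = -0.0001, θ₃ = 1.3091

arm 1 (φ=0.0°): x'=-0.0305, y'=0.1067
  A cos θ + B sin θ = C:  0.1605·cos θ + -0.2396·sin θ = -0.1273
  γ=atan2(-0.2396,0.1605)=-0.9806;  ψ=arccos(-0.4414)=2.0280;  θ1=γ+ψ≈1.0474
φ2=120.0° → target in arm frame (0.1077, -0.0269)
  A cos θ + B sin θ = C:  0.0223·cos θ + -0.2396·sin θ = 0.0224
  γ=atan2(-0.2396,0.0223)=-1.4778;  ψ=arccos(0.0929)=1.4777;  θ2=γ+ψ≈-0.0001
rotate P by −φ3: (-0.0772, -0.0798, -0.2396)
  A cos θ + B sin θ = C:  0.2072·cos θ + -0.2396·sin θ = -0.1778
  γ=atan2(-0.2396,0.2072)=-0.8579;  ψ=arccos(-0.5615)=2.1670;  θ3=γ+ψ≈1.3091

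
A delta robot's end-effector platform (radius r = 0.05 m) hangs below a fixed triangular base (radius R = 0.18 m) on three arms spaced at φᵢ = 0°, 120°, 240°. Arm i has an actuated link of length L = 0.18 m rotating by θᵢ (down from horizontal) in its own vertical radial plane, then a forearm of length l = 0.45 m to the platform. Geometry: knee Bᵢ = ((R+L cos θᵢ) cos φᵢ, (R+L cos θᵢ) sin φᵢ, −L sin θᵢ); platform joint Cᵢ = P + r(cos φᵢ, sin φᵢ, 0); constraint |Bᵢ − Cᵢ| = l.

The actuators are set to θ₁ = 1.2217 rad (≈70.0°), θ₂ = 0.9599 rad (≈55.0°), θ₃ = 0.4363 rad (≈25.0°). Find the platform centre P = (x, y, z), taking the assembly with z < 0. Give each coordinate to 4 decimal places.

O1 = (0.1916·cos0.0°, 0.1916·sin0.0°, -0.1691) = (0.1916, 0.0000, -0.1691)
φ2=120.0°: virtual centre (-0.1166, 0.2020, -0.1474), radius l
O3 = (0.2931·cos240.0°, 0.2931·sin240.0°, -0.0761) = (-0.1466, -0.2539, -0.0761)
subtract pairs → two planes through P
[-0.6164 0.4040 0.0434]·P = 0.0108;  [-0.6763 -0.5077 0.1862]·P = 0.0264
Cramer: x(z) = -0.0276+0.1659z;  y(z) = -0.0153+0.1457z
quadratic in z: (1.0487)z²+(0.2611)z+(-0.1256)=0, √Δ=0.7715 → z ∈ {-0.4923, 0.2433}; z = -0.4923 (taking z<0)
x = -0.1093, y = -0.0870

(-0.1093, -0.0870, -0.4923)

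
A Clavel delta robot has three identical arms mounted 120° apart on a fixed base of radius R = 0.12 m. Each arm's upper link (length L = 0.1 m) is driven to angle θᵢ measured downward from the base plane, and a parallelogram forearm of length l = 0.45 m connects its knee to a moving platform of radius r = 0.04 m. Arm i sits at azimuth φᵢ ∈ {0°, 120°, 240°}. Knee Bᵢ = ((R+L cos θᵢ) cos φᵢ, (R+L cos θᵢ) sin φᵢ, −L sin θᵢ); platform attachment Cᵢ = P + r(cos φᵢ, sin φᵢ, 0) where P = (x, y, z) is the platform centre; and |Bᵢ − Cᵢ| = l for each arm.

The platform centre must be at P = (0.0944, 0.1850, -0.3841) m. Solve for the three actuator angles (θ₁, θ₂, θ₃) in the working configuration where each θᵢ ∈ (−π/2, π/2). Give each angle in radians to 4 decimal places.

θ₁ = -0.1749, θ₂ = -0.2619, θ₃ = 1.0468

φ1=0.0° → target in arm frame (0.0944, 0.1850)
  A=-0.0144, B=-0.3841, C=(l²−L²−A²−y'²−z²)/(2L)=0.0527
  √(A²+B²)=0.3844;  θ1 = -1.6083+1.4333 ≈ -0.1749
φ2=120.0° → target in arm frame (0.1130, -0.1743)
  e−x'=-0.0330;  (l²−L²−(e−x')²−y'²−z²)/2L = 0.0676
  θ2 = atan2(B,A) + arccos(C/0.3855) = -0.2619
arm 3 (φ=240.0°): x'=-0.2074, y'=-0.0107
  A=0.2874, B=-0.3841, C=(l²−L²−A²−y'²−z²)/(2L)=-0.1888
  γ=atan2(-0.3841,0.2874)=-0.9284;  ψ=arccos(-0.3935)=1.9752;  θ3=γ+ψ≈1.0468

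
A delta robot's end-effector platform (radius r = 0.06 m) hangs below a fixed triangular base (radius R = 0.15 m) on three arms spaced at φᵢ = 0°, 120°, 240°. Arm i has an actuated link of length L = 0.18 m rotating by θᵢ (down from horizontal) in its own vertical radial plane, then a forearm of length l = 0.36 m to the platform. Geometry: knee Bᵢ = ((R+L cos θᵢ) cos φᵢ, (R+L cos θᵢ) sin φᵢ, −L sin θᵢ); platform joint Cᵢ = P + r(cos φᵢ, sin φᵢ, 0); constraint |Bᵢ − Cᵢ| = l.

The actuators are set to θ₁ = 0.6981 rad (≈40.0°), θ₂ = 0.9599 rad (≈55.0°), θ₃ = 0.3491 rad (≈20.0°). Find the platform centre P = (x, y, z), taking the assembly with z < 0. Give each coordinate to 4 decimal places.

arm 1 at φ=0.0°: ρ1 = 0.2279;  S1 = (0.2279, 0.0000, -0.1157)
S2 = (0.1932·cos120.0°, 0.1932·sin120.0°, -0.1474) = (-0.0966, 0.1674, -0.1474)
φ3=240.0°: virtual centre (-0.1296, -0.2244, -0.0616), radius l
eliminate P² terms by subtracting sphere 1 from 2 and 3
[-0.6490 0.3347 -0.0635]·P = -0.0062;  [-0.7149 -0.4488 0.1083]·P = 0.0056
Cramer: x(z) = 0.0017+0.0146z;  y(z) = -0.0153+0.2180z
quadratic in z: (1.0477)z²+(0.2181)z+(-0.0648)=0, √Δ=0.5650 → z ∈ {-0.3738, 0.1656}; z = -0.3738 (taking z<0)
x = -0.0037, y = -0.0967

(-0.0037, -0.0967, -0.3738)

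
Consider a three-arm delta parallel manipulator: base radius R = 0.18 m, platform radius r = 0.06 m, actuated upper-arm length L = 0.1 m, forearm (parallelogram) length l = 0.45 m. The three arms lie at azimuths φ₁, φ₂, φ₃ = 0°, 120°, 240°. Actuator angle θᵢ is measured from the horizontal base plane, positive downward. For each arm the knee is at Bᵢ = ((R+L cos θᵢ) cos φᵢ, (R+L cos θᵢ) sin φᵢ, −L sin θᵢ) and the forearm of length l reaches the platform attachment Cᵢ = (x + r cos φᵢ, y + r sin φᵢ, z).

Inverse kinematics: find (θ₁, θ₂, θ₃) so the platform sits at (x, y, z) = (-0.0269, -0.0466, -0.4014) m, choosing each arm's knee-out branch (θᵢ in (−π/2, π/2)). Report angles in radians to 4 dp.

θ₁ = 0.2615, θ₂ = 0.2615, θ₃ = -0.1748

rotate P by −φ1: (-0.0269, -0.0466, -0.4014)
  e−x'=0.1469;  (l²−L²−(e−x')²−y'²−z²)/2L = 0.0381
  γ=atan2(-0.4014,0.1469)=-1.2200;  ψ=arccos(0.0892)=1.4815;  θ1=γ+ψ≈0.2615
arm 2 (φ=120.0°): x'=-0.0269, y'=0.0466
  e−x'=0.1469;  (l²−L²−(e−x')²−y'²−z²)/2L = 0.0381
  γ=atan2(-0.4014,0.1469)=-1.2200;  ψ=arccos(0.0892)=1.4815;  θ2=γ+ψ≈0.2615
φ3=240.0° → target in arm frame (0.0538, 0.0000)
  A cos θ + B sin θ = C:  0.0662·cos θ + -0.4014·sin θ = 0.1350
  θ3 = atan2(B,A) + arccos(C/0.4068) = -0.1748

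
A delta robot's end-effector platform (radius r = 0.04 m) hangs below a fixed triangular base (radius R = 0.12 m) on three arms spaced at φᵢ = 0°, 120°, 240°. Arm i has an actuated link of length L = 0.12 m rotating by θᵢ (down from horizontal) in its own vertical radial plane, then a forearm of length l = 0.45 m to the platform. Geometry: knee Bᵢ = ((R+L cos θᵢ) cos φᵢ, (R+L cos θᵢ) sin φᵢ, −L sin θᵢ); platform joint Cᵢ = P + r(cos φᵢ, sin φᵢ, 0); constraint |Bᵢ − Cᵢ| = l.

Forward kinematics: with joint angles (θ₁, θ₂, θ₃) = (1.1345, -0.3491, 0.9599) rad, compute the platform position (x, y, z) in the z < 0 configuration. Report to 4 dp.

(-0.1482, 0.1918, -0.4053)

arm 1 at φ=0.0°: ρ1 = 0.1307;  centre 1 = (0.1307, 0.0000, -0.1088)
centre 2 = (0.1928·cos120.0°, 0.1928·sin120.0°, 0.0410) = (-0.0964, 0.1669, 0.0410)
φ3=240.0°: virtual centre (-0.0744, -0.1289, -0.0983), radius l
|centre ₂|²−|centre ₁|² = 0.0099;  |centre ₃|²−|centre ₁|² = 0.0029
linear system: -0.4542x+0.3339y = 0.0099−0.2996z; -0.4103x+-0.2578y = 0.0029−0.0209z
det = 0.2541;  x = -0.0139+0.3315z,  y = 0.0108+-0.4464z
into |P−centre ₁|² = l²: 1.3092z² + 0.1120z + -0.1696 = 0;  Δ = 0.9009;  z = -0.4053 or 0.3197 → z<0 root = -0.4053
x = -0.1482, y = 0.1918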